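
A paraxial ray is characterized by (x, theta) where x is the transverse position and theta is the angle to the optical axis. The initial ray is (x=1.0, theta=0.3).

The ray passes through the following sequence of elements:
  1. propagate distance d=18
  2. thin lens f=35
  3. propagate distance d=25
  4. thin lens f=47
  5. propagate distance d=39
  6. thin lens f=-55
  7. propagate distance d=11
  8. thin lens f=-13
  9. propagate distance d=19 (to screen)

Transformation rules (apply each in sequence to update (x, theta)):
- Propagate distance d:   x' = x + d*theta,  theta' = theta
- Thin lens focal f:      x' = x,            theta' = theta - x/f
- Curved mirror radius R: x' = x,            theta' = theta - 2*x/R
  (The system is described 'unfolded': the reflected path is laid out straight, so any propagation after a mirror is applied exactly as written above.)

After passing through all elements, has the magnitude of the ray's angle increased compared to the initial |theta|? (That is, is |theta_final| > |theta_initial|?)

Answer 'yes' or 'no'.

Initial: x=1.0000 theta=0.3000
After 1 (propagate distance d=18): x=6.4000 theta=0.3000
After 2 (thin lens f=35): x=6.4000 theta=41/350 (≈0.1171)
After 3 (propagate distance d=25): x=653/70 (≈9.3286) theta=41/350 (≈0.1171)
After 4 (thin lens f=47): x=653/70 (≈9.3286) theta=-669/8225 (≈-0.0813)
After 5 (propagate distance d=39): x=101273/16450 (≈6.1564) theta=-669/8225 (≈-0.0813)
After 6 (thin lens f=-55): x=101273/16450 (≈6.1564) theta=589/19250 (≈0.0306)
After 7 (propagate distance d=11): x=267024/41125 (≈6.4930) theta=589/19250 (≈0.0306)
After 8 (thin lens f=-13): x=267024/41125 (≈6.4930) theta=6234407/11761750 (≈0.5301)
After 9 (propagate distance d=19 (to screen)): x=194822597/11761750 (≈16.5641) theta=6234407/11761750 (≈0.5301)
|theta_initial|=0.3000 |theta_final|=6234407/11761750 (≈0.5301) -> increased

Answer: yes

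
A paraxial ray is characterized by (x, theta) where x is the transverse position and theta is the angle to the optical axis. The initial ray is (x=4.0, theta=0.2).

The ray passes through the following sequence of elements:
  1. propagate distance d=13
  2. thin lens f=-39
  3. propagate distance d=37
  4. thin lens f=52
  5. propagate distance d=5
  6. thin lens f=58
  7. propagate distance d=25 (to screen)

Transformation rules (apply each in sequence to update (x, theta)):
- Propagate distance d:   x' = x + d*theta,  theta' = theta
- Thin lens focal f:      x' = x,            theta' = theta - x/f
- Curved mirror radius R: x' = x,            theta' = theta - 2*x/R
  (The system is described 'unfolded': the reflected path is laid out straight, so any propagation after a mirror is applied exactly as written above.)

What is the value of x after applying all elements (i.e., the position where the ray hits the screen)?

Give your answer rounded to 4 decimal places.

Answer: 10.9597

Derivation:
Initial: x=4.0000 theta=0.2000
After 1 (propagate distance d=13): x=6.6000 theta=0.2000
After 2 (thin lens f=-39): x=6.6000 theta=24/65 (≈0.3692)
After 3 (propagate distance d=37): x=1317/65 (≈20.2615) theta=24/65 (≈0.3692)
After 4 (thin lens f=52): x=1317/65 (≈20.2615) theta=-69/3380 (≈-0.0204)
After 5 (propagate distance d=5): x=68139/3380 (≈20.1595) theta=-69/3380 (≈-0.0204)
After 6 (thin lens f=58): x=68139/3380 (≈20.1595) theta=-72141/196040 (≈-0.3680)
After 7 (propagate distance d=25 (to screen)): x=2148537/196040 (≈10.9597) theta=-72141/196040 (≈-0.3680)
Rounded to 4 decimal places: x = 10.9597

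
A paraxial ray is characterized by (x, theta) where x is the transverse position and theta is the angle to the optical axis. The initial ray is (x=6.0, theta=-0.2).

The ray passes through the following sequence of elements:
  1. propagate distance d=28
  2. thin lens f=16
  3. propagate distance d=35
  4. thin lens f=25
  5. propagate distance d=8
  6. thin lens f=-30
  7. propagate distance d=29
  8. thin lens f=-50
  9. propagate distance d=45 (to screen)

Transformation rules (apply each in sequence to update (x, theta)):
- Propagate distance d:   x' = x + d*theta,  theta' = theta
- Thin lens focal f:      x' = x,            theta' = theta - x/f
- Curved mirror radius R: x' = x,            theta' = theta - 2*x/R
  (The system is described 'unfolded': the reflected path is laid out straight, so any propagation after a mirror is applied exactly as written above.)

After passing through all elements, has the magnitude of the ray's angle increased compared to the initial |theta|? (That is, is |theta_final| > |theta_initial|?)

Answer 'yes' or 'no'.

Answer: yes

Derivation:
Initial: x=6.0000 theta=-0.2000
After 1 (propagate distance d=28): x=0.4000 theta=-0.2000
After 2 (thin lens f=16): x=0.4000 theta=-0.2250
After 3 (propagate distance d=35): x=-7.4750 theta=-0.2250
After 4 (thin lens f=25): x=-7.4750 theta=0.0740
After 5 (propagate distance d=8): x=-6.8830 theta=0.0740
After 6 (thin lens f=-30): x=-6.8830 theta=-4663/30000 (≈-0.1554)
After 7 (propagate distance d=29): x=-341717/30000 (≈-11.3906) theta=-4663/30000 (≈-0.1554)
After 8 (thin lens f=-50): x=-341717/30000 (≈-11.3906) theta=-574867/1500000 (≈-0.3832)
After 9 (propagate distance d=45 (to screen)): x=-8590973/300000 (≈-28.6366) theta=-574867/1500000 (≈-0.3832)
|theta_initial|=0.2000 |theta_final|=574867/1500000 (≈0.3832) -> increased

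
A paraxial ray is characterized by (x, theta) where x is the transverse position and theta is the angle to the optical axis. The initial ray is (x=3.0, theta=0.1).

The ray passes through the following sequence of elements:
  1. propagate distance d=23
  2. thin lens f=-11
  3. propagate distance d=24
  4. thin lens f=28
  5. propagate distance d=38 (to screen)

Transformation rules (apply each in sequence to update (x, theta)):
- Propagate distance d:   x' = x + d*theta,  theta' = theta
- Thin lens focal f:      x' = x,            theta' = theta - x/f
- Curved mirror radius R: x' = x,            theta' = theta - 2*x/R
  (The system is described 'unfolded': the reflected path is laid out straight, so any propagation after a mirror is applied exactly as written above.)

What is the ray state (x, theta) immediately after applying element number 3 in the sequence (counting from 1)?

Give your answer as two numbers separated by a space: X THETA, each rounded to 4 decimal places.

Answer: 19.2636 0.5818

Derivation:
Initial: x=3.0000 theta=0.1000
After 1 (propagate distance d=23): x=5.3000 theta=0.1000
After 2 (thin lens f=-11): x=5.3000 theta=32/55 (≈0.5818)
After 3 (propagate distance d=24): x=2119/110 (≈19.2636) theta=32/55 (≈0.5818)
Rounded to 4 decimal places: x = 19.2636, theta = 0.5818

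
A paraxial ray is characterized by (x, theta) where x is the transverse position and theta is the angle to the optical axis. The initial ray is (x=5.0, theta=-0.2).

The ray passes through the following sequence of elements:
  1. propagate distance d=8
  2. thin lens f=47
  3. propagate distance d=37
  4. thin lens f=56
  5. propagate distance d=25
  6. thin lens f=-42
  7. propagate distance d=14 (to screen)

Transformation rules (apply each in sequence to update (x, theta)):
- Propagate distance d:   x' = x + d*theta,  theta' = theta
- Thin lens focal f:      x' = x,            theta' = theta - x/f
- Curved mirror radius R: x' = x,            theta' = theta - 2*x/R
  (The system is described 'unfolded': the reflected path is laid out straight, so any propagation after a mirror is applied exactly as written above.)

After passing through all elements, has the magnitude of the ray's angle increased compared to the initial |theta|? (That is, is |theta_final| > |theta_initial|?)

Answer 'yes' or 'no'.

Answer: yes

Derivation:
Initial: x=5.0000 theta=-0.2000
After 1 (propagate distance d=8): x=3.4000 theta=-0.2000
After 2 (thin lens f=47): x=3.4000 theta=-64/235 (≈-0.2723)
After 3 (propagate distance d=37): x=-1569/235 (≈-6.6766) theta=-64/235 (≈-0.2723)
After 4 (thin lens f=56): x=-1569/235 (≈-6.6766) theta=-403/2632 (≈-0.1531)
After 5 (propagate distance d=25): x=-138239/13160 (≈-10.5045) theta=-403/2632 (≈-0.1531)
After 6 (thin lens f=-42): x=-138239/13160 (≈-10.5045) theta=-222869/552720 (≈-0.4032)
After 7 (propagate distance d=14 (to screen)): x=-318793/19740 (≈-16.1496) theta=-222869/552720 (≈-0.4032)
|theta_initial|=0.2000 |theta_final|=222869/552720 (≈0.4032) -> increased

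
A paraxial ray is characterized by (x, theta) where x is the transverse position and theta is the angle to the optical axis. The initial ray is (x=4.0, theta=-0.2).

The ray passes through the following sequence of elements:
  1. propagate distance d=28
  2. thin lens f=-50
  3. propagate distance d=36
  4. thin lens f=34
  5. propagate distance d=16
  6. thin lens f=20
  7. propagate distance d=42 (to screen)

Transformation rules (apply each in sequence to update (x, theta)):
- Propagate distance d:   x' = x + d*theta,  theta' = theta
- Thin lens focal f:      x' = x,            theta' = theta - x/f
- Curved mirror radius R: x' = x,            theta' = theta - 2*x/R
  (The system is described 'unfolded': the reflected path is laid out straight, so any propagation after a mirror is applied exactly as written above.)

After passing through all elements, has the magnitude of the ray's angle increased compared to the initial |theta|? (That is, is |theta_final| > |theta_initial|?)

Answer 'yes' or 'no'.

Initial: x=4.0000 theta=-0.2000
After 1 (propagate distance d=28): x=-1.6000 theta=-0.2000
After 2 (thin lens f=-50): x=-1.6000 theta=-0.2320
After 3 (propagate distance d=36): x=-9.9520 theta=-0.2320
After 4 (thin lens f=34): x=-9.9520 theta=129/2125 (≈0.0607)
After 5 (propagate distance d=16): x=-19084/2125 (≈-8.9807) theta=129/2125 (≈0.0607)
After 6 (thin lens f=20): x=-19084/2125 (≈-8.9807) theta=5416/10625 (≈0.5097)
After 7 (propagate distance d=42 (to screen)): x=132052/10625 (≈12.4284) theta=5416/10625 (≈0.5097)
|theta_initial|=0.2000 |theta_final|=5416/10625 (≈0.5097) -> increased

Answer: yes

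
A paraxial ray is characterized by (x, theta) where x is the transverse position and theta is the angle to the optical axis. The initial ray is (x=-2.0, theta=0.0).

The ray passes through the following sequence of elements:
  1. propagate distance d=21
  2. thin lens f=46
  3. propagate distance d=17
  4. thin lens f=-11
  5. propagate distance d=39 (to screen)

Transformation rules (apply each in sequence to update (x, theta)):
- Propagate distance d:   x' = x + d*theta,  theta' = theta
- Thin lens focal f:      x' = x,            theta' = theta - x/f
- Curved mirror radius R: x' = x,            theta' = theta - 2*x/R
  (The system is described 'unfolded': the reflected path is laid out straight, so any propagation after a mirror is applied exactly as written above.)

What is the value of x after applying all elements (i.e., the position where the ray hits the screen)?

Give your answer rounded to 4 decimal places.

Answer: -4.0356

Derivation:
Initial: x=-2.0000 theta=0.0000
After 1 (propagate distance d=21): x=-2.0000 theta=0.0000
After 2 (thin lens f=46): x=-2.0000 theta=1/23 (≈0.0435)
After 3 (propagate distance d=17): x=-29/23 (≈-1.2609) theta=1/23 (≈0.0435)
After 4 (thin lens f=-11): x=-29/23 (≈-1.2609) theta=-18/253 (≈-0.0711)
After 5 (propagate distance d=39 (to screen)): x=-1021/253 (≈-4.0356) theta=-18/253 (≈-0.0711)
Rounded to 4 decimal places: x = -4.0356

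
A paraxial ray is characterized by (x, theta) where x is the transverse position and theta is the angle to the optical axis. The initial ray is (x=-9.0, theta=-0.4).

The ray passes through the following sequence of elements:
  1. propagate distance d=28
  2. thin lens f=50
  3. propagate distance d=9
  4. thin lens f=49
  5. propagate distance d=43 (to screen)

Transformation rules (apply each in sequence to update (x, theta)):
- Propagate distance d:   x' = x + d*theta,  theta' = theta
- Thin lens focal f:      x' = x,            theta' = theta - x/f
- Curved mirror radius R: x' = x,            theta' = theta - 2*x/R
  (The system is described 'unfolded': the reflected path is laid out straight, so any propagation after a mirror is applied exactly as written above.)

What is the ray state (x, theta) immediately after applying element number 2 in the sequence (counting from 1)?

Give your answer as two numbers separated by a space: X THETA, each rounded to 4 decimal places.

Answer: -20.2000 0.0040

Derivation:
Initial: x=-9.0000 theta=-0.4000
After 1 (propagate distance d=28): x=-20.2000 theta=-0.4000
After 2 (thin lens f=50): x=-20.2000 theta=0.0040
Rounded to 4 decimal places: x = -20.2000, theta = 0.0040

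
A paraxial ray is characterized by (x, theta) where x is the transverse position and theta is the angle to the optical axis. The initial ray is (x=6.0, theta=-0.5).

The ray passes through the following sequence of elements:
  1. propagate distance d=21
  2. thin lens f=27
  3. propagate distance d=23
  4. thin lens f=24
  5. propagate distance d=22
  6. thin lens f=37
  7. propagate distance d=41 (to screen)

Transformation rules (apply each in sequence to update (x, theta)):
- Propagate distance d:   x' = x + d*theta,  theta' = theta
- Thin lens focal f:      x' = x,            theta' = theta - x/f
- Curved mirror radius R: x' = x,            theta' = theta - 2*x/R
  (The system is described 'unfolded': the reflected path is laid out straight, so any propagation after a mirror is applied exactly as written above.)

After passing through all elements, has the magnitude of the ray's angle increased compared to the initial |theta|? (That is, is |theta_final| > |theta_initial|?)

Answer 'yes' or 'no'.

Initial: x=6.0000 theta=-0.5000
After 1 (propagate distance d=21): x=-4.5000 theta=-0.5000
After 2 (thin lens f=27): x=-4.5000 theta=-1/3 (≈-0.3333)
After 3 (propagate distance d=23): x=-73/6 (≈-12.1667) theta=-1/3 (≈-0.3333)
After 4 (thin lens f=24): x=-73/6 (≈-12.1667) theta=25/144 (≈0.1736)
After 5 (propagate distance d=22): x=-601/72 (≈-8.3472) theta=25/144 (≈0.1736)
After 6 (thin lens f=37): x=-601/72 (≈-8.3472) theta=709/1776 (≈0.3992)
After 7 (propagate distance d=41 (to screen)): x=42733/5328 (≈8.0205) theta=709/1776 (≈0.3992)
|theta_initial|=0.5000 |theta_final|=709/1776 (≈0.3992) -> not increased

Answer: no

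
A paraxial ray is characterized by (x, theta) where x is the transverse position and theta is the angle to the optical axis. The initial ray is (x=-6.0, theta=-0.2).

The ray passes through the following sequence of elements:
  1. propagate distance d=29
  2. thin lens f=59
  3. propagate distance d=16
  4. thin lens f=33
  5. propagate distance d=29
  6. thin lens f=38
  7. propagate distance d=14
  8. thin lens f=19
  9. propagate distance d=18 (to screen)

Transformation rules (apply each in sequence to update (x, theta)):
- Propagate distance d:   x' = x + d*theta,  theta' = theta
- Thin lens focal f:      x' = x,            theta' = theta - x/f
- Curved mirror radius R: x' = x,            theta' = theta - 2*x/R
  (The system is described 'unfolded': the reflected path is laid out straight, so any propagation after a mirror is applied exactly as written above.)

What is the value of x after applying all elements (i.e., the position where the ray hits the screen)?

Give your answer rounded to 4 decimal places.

Answer: 7.3298

Derivation:
Initial: x=-6.0000 theta=-0.2000
After 1 (propagate distance d=29): x=-11.8000 theta=-0.2000
After 2 (thin lens f=59): x=-11.8000 theta=0.0000
After 3 (propagate distance d=16): x=-11.8000 theta=0.0000
After 4 (thin lens f=33): x=-11.8000 theta=59/165 (≈0.3576)
After 5 (propagate distance d=29): x=-236/165 (≈-1.4303) theta=59/165 (≈0.3576)
After 6 (thin lens f=38): x=-236/165 (≈-1.4303) theta=413/1045 (≈0.3952)
After 7 (propagate distance d=14): x=12862/3135 (≈4.1027) theta=413/1045 (≈0.3952)
After 8 (thin lens f=19): x=12862/3135 (≈4.1027) theta=10679/59565 (≈0.1793)
After 9 (propagate distance d=18 (to screen)): x=87320/11913 (≈7.3298) theta=10679/59565 (≈0.1793)
Rounded to 4 decimal places: x = 7.3298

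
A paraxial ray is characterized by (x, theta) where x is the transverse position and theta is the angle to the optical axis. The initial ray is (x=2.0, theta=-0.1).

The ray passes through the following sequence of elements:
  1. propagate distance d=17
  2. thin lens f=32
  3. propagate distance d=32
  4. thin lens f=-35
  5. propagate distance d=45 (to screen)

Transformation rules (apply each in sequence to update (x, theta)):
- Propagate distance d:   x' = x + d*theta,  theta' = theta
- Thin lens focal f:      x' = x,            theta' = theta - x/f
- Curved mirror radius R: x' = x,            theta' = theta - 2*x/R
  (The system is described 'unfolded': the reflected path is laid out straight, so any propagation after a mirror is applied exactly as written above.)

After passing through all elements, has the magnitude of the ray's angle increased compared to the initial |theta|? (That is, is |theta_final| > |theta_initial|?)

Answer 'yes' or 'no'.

Initial: x=2.0000 theta=-0.1000
After 1 (propagate distance d=17): x=0.3000 theta=-0.1000
After 2 (thin lens f=32): x=0.3000 theta=-7/64 (≈-0.1094)
After 3 (propagate distance d=32): x=-3.2000 theta=-7/64 (≈-0.1094)
After 4 (thin lens f=-35): x=-3.2000 theta=-2249/11200 (≈-0.2008)
After 5 (propagate distance d=45 (to screen)): x=-27409/2240 (≈-12.2362) theta=-2249/11200 (≈-0.2008)
|theta_initial|=0.1000 |theta_final|=2249/11200 (≈0.2008) -> increased

Answer: yes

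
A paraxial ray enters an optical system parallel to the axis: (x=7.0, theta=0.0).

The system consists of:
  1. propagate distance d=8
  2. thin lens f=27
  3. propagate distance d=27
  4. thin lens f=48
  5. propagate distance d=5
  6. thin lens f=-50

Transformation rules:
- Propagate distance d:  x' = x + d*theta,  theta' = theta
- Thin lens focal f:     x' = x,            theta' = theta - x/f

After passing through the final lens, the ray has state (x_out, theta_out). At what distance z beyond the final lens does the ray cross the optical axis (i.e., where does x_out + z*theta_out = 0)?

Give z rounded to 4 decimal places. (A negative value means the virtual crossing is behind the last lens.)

Initial: x=7.0000 theta=0.0000
After 1 (propagate distance d=8): x=7.0000 theta=0.0000
After 2 (thin lens f=27): x=7.0000 theta=-7/27 (≈-0.2593)
After 3 (propagate distance d=27): x=0.0000 theta=-7/27 (≈-0.2593)
After 4 (thin lens f=48): x=0.0000 theta=-7/27 (≈-0.2593)
After 5 (propagate distance d=5): x=-35/27 (≈-1.2963) theta=-7/27 (≈-0.2593)
After 6 (thin lens f=-50): x=-35/27 (≈-1.2963) theta=-77/270 (≈-0.2852)
z_focus = -x_out/theta_out = -(-35/27)/(-77/270) = -50/11 ≈ -4.5455
Rounded to 4 decimal places: z = -4.5455

Answer: -4.5455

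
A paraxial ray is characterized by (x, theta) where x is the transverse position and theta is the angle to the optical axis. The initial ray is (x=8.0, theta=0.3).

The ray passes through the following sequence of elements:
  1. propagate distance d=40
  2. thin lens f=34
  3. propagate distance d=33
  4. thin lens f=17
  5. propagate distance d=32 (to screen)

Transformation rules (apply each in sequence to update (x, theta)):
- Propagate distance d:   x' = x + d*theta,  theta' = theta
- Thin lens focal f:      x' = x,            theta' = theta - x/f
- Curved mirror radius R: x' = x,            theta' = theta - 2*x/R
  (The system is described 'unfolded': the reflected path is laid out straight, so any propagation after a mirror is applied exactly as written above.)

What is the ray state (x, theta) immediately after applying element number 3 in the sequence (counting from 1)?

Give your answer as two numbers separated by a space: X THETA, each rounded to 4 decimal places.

Answer: 10.4882 -0.2882

Derivation:
Initial: x=8.0000 theta=0.3000
After 1 (propagate distance d=40): x=20.0000 theta=0.3000
After 2 (thin lens f=34): x=20.0000 theta=-49/170 (≈-0.2882)
After 3 (propagate distance d=33): x=1783/170 (≈10.4882) theta=-49/170 (≈-0.2882)
Rounded to 4 decimal places: x = 10.4882, theta = -0.2882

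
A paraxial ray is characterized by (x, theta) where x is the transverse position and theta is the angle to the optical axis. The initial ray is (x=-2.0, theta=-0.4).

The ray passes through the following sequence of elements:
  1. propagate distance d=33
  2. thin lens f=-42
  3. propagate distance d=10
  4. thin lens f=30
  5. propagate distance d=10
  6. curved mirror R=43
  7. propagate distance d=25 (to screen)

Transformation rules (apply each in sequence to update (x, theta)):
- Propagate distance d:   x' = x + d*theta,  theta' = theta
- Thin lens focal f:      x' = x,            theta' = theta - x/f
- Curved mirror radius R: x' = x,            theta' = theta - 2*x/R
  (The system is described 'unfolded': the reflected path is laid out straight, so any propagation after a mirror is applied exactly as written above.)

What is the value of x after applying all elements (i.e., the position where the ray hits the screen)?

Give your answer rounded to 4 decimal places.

Answer: 3.6850

Derivation:
Initial: x=-2.0000 theta=-0.4000
After 1 (propagate distance d=33): x=-15.2000 theta=-0.4000
After 2 (thin lens f=-42): x=-15.2000 theta=-16/21 (≈-0.7619)
After 3 (propagate distance d=10): x=-2396/105 (≈-22.8190) theta=-16/21 (≈-0.7619)
After 4 (thin lens f=30): x=-2396/105 (≈-22.8190) theta=-2/1575 (≈-0.0013)
After 5 (propagate distance d=10): x=-7192/315 (≈-22.8317) theta=-2/1575 (≈-0.0013)
After 6 (curved mirror R=43): x=-7192/315 (≈-22.8317) theta=10262/9675 (≈1.0607)
After 7 (propagate distance d=25 (to screen)): x=5546/1505 (≈3.6850) theta=10262/9675 (≈1.0607)
Rounded to 4 decimal places: x = 3.6850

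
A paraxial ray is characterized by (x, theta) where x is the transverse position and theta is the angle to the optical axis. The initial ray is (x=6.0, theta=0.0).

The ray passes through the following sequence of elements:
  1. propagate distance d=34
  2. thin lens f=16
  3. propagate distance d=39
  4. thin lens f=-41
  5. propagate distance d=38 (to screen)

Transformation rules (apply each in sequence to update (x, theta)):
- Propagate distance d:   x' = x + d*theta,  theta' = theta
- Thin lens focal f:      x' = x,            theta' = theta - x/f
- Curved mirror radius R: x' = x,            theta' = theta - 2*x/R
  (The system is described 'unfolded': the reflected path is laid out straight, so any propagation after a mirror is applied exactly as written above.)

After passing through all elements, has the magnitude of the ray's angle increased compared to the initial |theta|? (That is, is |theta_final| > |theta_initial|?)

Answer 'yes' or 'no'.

Initial: x=6.0000 theta=0.0000
After 1 (propagate distance d=34): x=6.0000 theta=0.0000
After 2 (thin lens f=16): x=6.0000 theta=-0.3750
After 3 (propagate distance d=39): x=-8.6250 theta=-0.3750
After 4 (thin lens f=-41): x=-8.6250 theta=-24/41 (≈-0.5854)
After 5 (propagate distance d=38 (to screen)): x=-10125/328 (≈-30.8689) theta=-24/41 (≈-0.5854)
|theta_initial|=0.0000 |theta_final|=24/41 (≈0.5854) -> increased

Answer: yes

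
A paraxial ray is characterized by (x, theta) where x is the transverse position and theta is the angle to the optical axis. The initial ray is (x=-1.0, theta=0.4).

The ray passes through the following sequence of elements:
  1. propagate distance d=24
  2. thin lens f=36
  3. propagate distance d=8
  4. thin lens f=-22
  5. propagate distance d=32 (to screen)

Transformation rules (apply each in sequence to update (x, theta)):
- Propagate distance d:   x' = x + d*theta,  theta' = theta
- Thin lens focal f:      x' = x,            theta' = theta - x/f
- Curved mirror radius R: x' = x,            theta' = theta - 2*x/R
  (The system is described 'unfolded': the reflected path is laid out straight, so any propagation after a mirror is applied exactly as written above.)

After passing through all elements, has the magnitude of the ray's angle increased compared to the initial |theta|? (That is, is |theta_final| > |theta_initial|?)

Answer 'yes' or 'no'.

Answer: yes

Derivation:
Initial: x=-1.0000 theta=0.4000
After 1 (propagate distance d=24): x=8.6000 theta=0.4000
After 2 (thin lens f=36): x=8.6000 theta=29/180 (≈0.1611)
After 3 (propagate distance d=8): x=89/9 (≈9.8889) theta=29/180 (≈0.1611)
After 4 (thin lens f=-22): x=89/9 (≈9.8889) theta=403/660 (≈0.6106)
After 5 (propagate distance d=32 (to screen)): x=14567/495 (≈29.4283) theta=403/660 (≈0.6106)
|theta_initial|=0.4000 |theta_final|=403/660 (≈0.6106) -> increased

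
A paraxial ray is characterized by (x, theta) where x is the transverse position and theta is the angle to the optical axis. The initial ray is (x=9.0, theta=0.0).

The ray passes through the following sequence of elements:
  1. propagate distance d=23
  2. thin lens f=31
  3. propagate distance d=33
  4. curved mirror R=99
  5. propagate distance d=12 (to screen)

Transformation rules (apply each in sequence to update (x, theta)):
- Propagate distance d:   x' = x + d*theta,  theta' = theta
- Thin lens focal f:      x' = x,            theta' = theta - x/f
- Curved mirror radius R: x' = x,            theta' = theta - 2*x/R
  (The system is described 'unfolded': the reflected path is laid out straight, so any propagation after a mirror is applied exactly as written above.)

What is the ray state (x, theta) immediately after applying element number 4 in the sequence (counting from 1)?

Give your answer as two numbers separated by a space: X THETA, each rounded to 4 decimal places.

Initial: x=9.0000 theta=0.0000
After 1 (propagate distance d=23): x=9.0000 theta=0.0000
After 2 (thin lens f=31): x=9.0000 theta=-9/31 (≈-0.2903)
After 3 (propagate distance d=33): x=-18/31 (≈-0.5806) theta=-9/31 (≈-0.2903)
After 4 (curved mirror R=99): x=-18/31 (≈-0.5806) theta=-95/341 (≈-0.2786)
Rounded to 4 decimal places: x = -0.5806, theta = -0.2786

Answer: -0.5806 -0.2786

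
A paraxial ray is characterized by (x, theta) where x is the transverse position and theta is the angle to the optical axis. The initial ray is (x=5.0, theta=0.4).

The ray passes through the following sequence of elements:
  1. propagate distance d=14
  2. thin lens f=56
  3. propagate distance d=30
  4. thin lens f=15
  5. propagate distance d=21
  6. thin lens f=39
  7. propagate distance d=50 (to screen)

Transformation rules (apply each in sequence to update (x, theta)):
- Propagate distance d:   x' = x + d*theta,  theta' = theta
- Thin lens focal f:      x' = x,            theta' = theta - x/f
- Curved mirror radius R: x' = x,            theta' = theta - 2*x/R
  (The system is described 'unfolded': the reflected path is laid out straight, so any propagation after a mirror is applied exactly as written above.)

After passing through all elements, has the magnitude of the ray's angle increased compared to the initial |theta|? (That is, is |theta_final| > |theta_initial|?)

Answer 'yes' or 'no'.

Initial: x=5.0000 theta=0.4000
After 1 (propagate distance d=14): x=10.6000 theta=0.4000
After 2 (thin lens f=56): x=10.6000 theta=59/280 (≈0.2107)
After 3 (propagate distance d=30): x=2369/140 (≈16.9214) theta=59/280 (≈0.2107)
After 4 (thin lens f=15): x=2369/140 (≈16.9214) theta=-3853/4200 (≈-0.9174)
After 5 (propagate distance d=21): x=-3281/1400 (≈-2.3436) theta=-3853/4200 (≈-0.9174)
After 6 (thin lens f=39): x=-3281/1400 (≈-2.3436) theta=-5851/6825 (≈-0.8573)
After 7 (propagate distance d=50 (to screen)): x=-2468359/54600 (≈-45.2080) theta=-5851/6825 (≈-0.8573)
|theta_initial|=0.4000 |theta_final|=5851/6825 (≈0.8573) -> increased

Answer: yes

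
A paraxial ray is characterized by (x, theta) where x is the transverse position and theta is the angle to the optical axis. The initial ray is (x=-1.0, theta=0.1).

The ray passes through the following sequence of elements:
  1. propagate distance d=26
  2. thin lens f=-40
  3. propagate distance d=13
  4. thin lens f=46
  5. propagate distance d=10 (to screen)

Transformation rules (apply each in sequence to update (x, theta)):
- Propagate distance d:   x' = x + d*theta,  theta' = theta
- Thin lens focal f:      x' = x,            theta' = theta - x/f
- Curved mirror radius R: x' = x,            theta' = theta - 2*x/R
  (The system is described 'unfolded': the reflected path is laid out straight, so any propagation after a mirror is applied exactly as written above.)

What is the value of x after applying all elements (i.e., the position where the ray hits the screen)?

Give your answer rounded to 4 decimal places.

Initial: x=-1.0000 theta=0.1000
After 1 (propagate distance d=26): x=1.6000 theta=0.1000
After 2 (thin lens f=-40): x=1.6000 theta=0.1400
After 3 (propagate distance d=13): x=3.4200 theta=0.1400
After 4 (thin lens f=46): x=3.4200 theta=151/2300 (≈0.0657)
After 5 (propagate distance d=10 (to screen)): x=2344/575 (≈4.0765) theta=151/2300 (≈0.0657)
Rounded to 4 decimal places: x = 4.0765

Answer: 4.0765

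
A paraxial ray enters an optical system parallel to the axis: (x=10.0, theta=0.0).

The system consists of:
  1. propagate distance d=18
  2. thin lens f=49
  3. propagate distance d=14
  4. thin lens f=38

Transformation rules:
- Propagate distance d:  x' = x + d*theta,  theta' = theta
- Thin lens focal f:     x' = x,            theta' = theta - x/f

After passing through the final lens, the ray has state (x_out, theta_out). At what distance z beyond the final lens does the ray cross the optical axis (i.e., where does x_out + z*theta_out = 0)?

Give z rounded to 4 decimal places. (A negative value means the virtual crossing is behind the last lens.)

Answer: 18.2192

Derivation:
Initial: x=10.0000 theta=0.0000
After 1 (propagate distance d=18): x=10.0000 theta=0.0000
After 2 (thin lens f=49): x=10.0000 theta=-10/49 (≈-0.2041)
After 3 (propagate distance d=14): x=50/7 (≈7.1429) theta=-10/49 (≈-0.2041)
After 4 (thin lens f=38): x=50/7 (≈7.1429) theta=-365/931 (≈-0.3921)
z_focus = -x_out/theta_out = -(50/7)/(-365/931) = 1330/73 ≈ 18.2192
Rounded to 4 decimal places: z = 18.2192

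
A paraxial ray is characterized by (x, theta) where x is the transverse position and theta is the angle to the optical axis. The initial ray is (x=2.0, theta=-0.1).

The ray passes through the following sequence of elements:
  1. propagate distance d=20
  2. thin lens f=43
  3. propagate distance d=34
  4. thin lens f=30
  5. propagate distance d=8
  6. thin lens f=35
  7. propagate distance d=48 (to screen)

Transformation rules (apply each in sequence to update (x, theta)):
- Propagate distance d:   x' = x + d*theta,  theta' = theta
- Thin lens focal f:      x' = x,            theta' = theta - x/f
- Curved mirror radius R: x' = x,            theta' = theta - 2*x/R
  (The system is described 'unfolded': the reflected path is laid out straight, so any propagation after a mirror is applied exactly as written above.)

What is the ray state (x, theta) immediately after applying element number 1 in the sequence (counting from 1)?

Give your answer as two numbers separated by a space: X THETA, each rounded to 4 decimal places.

Initial: x=2.0000 theta=-0.1000
After 1 (propagate distance d=20): x=0.0000 theta=-0.1000
Rounded to 4 decimal places: x = 0.0000, theta = -0.1000

Answer: 0.0000 -0.1000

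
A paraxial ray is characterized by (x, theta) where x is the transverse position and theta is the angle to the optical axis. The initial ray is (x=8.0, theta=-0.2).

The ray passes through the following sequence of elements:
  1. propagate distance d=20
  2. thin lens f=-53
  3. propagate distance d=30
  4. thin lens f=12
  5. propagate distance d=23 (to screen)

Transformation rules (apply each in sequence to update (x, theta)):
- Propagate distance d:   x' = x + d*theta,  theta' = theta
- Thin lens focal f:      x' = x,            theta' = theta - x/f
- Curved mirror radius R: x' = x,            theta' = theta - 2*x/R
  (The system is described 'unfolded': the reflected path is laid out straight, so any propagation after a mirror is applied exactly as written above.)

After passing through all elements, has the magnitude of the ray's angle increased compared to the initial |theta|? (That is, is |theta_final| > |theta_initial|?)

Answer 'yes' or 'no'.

Answer: no

Derivation:
Initial: x=8.0000 theta=-0.2000
After 1 (propagate distance d=20): x=4.0000 theta=-0.2000
After 2 (thin lens f=-53): x=4.0000 theta=-33/265 (≈-0.1245)
After 3 (propagate distance d=30): x=14/53 (≈0.2642) theta=-33/265 (≈-0.1245)
After 4 (thin lens f=12): x=14/53 (≈0.2642) theta=-233/1590 (≈-0.1465)
After 5 (propagate distance d=23 (to screen)): x=-4939/1590 (≈-3.1063) theta=-233/1590 (≈-0.1465)
|theta_initial|=0.2000 |theta_final|=233/1590 (≈0.1465) -> not increased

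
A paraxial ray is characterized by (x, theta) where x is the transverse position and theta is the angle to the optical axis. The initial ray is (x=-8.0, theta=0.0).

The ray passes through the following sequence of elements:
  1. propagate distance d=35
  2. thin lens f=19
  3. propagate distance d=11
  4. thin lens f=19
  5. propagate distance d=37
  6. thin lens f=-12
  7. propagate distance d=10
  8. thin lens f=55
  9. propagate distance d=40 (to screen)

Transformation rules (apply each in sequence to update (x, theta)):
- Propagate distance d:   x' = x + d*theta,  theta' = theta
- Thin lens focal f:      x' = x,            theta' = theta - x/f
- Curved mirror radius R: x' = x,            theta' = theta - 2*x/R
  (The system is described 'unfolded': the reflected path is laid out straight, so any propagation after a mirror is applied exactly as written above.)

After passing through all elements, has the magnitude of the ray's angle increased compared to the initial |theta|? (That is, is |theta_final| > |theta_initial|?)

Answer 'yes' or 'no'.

Answer: yes

Derivation:
Initial: x=-8.0000 theta=0.0000
After 1 (propagate distance d=35): x=-8.0000 theta=0.0000
After 2 (thin lens f=19): x=-8.0000 theta=8/19 (≈0.4211)
After 3 (propagate distance d=11): x=-64/19 (≈-3.3684) theta=8/19 (≈0.4211)
After 4 (thin lens f=19): x=-64/19 (≈-3.3684) theta=216/361 (≈0.5983)
After 5 (propagate distance d=37): x=6776/361 (≈18.7701) theta=216/361 (≈0.5983)
After 6 (thin lens f=-12): x=6776/361 (≈18.7701) theta=2342/1083 (≈2.1625)
After 7 (propagate distance d=10): x=43748/1083 (≈40.3952) theta=2342/1083 (≈2.1625)
After 8 (thin lens f=55): x=43748/1083 (≈40.3952) theta=28354/19855 (≈1.4281)
After 9 (propagate distance d=40 (to screen)): x=1161724/11913 (≈97.5173) theta=28354/19855 (≈1.4281)
|theta_initial|=0.0000 |theta_final|=28354/19855 (≈1.4281) -> increased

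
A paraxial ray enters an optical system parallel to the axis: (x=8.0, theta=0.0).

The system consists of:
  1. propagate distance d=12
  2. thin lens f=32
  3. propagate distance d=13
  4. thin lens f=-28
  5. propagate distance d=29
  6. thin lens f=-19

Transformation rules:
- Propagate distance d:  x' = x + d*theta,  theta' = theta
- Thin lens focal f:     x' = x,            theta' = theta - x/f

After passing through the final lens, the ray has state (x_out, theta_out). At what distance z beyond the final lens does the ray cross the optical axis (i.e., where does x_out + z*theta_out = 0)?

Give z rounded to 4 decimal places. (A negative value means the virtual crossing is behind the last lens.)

Initial: x=8.0000 theta=0.0000
After 1 (propagate distance d=12): x=8.0000 theta=0.0000
After 2 (thin lens f=32): x=8.0000 theta=-0.2500
After 3 (propagate distance d=13): x=4.7500 theta=-0.2500
After 4 (thin lens f=-28): x=4.7500 theta=-9/112 (≈-0.0804)
After 5 (propagate distance d=29): x=271/112 (≈2.4196) theta=-9/112 (≈-0.0804)
After 6 (thin lens f=-19): x=271/112 (≈2.4196) theta=25/532 (≈0.0470)
z_focus = -x_out/theta_out = -(271/112)/(25/532) = -51.4900
Rounded to 4 decimal places: z = -51.4900

Answer: -51.4900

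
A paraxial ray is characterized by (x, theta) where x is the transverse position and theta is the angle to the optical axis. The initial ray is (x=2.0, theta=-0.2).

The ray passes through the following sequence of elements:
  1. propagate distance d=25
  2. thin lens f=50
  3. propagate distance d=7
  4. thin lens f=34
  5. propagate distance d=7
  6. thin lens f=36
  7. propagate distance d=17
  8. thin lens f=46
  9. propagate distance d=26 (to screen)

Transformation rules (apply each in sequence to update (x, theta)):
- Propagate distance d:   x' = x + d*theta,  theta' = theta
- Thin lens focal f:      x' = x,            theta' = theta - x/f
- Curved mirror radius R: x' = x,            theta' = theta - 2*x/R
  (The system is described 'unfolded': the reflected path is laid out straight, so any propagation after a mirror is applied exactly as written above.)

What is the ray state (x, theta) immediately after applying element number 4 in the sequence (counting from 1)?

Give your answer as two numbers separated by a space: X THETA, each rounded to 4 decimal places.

Initial: x=2.0000 theta=-0.2000
After 1 (propagate distance d=25): x=-3.0000 theta=-0.2000
After 2 (thin lens f=50): x=-3.0000 theta=-0.1400
After 3 (propagate distance d=7): x=-3.9800 theta=-0.1400
After 4 (thin lens f=34): x=-3.9800 theta=-39/1700 (≈-0.0229)
Rounded to 4 decimal places: x = -3.9800, theta = -0.0229

Answer: -3.9800 -0.0229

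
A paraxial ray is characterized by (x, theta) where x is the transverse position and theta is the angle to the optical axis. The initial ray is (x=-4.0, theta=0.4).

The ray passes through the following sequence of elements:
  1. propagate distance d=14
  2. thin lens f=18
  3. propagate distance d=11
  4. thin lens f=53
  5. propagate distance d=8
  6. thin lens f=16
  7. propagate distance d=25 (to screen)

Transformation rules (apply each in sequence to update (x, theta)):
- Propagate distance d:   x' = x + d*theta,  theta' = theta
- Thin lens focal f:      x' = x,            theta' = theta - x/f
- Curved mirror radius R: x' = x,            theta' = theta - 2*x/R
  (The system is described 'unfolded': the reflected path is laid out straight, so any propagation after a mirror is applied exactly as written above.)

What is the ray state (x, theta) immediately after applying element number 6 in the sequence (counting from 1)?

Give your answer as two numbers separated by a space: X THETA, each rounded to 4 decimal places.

Initial: x=-4.0000 theta=0.4000
After 1 (propagate distance d=14): x=1.6000 theta=0.4000
After 2 (thin lens f=18): x=1.6000 theta=14/45 (≈0.3111)
After 3 (propagate distance d=11): x=226/45 (≈5.0222) theta=14/45 (≈0.3111)
After 4 (thin lens f=53): x=226/45 (≈5.0222) theta=172/795 (≈0.2164)
After 5 (propagate distance d=8): x=16106/2385 (≈6.7530) theta=172/795 (≈0.2164)
After 6 (thin lens f=16): x=16106/2385 (≈6.7530) theta=-785/3816 (≈-0.2057)
Rounded to 4 decimal places: x = 6.7530, theta = -0.2057

Answer: 6.7530 -0.2057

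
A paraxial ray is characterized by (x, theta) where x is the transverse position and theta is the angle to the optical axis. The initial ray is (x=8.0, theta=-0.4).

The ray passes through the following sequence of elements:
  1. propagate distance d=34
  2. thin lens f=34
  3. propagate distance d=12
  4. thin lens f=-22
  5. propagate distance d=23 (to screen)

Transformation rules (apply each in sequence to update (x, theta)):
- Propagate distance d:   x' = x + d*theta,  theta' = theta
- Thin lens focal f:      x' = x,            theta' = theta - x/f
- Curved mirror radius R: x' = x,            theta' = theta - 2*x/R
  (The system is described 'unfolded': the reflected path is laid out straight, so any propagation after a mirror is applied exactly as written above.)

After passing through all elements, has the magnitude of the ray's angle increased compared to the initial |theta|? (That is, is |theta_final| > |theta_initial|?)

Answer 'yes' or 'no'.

Answer: yes

Derivation:
Initial: x=8.0000 theta=-0.4000
After 1 (propagate distance d=34): x=-5.6000 theta=-0.4000
After 2 (thin lens f=34): x=-5.6000 theta=-4/17 (≈-0.2353)
After 3 (propagate distance d=12): x=-716/85 (≈-8.4235) theta=-4/17 (≈-0.2353)
After 4 (thin lens f=-22): x=-716/85 (≈-8.4235) theta=-34/55 (≈-0.6182)
After 5 (propagate distance d=23 (to screen)): x=-4234/187 (≈-22.6417) theta=-34/55 (≈-0.6182)
|theta_initial|=0.4000 |theta_final|=34/55 (≈0.6182) -> increased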